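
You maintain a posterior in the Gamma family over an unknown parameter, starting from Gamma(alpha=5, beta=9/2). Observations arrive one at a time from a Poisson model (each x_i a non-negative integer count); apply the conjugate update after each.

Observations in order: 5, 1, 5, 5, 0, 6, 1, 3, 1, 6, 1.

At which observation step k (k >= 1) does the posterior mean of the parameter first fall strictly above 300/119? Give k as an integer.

k = 6

obs 1: x=5 → posterior Gamma(10, 11/2)
obs 2: x=1 → posterior Gamma(11, 13/2)
obs 3: x=5 → posterior Gamma(16, 15/2)
obs 4: x=5 → posterior Gamma(21, 17/2)
obs 5: x=0 → posterior Gamma(21, 19/2)
obs 6: x=6 → posterior Gamma(27, 21/2)
obs 7: x=1 → posterior Gamma(28, 23/2)
obs 8: x=3 → posterior Gamma(31, 25/2)
obs 9: x=1 → posterior Gamma(32, 27/2)
obs 10: x=6 → posterior Gamma(38, 29/2)
obs 11: x=1 → posterior Gamma(39, 31/2)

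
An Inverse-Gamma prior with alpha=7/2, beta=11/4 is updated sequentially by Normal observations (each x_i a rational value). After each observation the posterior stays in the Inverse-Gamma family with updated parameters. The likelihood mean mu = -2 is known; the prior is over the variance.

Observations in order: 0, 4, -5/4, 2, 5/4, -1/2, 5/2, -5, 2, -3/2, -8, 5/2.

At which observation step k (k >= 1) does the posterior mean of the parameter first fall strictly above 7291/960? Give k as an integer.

obs 1: x=0 → posterior Inverse-Gamma(4, 19/4)
obs 2: x=4 → posterior Inverse-Gamma(9/2, 91/4)
obs 3: x=-5/4 → posterior Inverse-Gamma(5, 737/32)
obs 4: x=2 → posterior Inverse-Gamma(11/2, 993/32)
obs 5: x=5/4 → posterior Inverse-Gamma(6, 581/16)
obs 6: x=-1/2 → posterior Inverse-Gamma(13/2, 599/16)
obs 7: x=5/2 → posterior Inverse-Gamma(7, 761/16)
obs 8: x=-5 → posterior Inverse-Gamma(15/2, 833/16)
obs 9: x=2 → posterior Inverse-Gamma(8, 961/16)
obs 10: x=-3/2 → posterior Inverse-Gamma(17/2, 963/16)
obs 11: x=-8 → posterior Inverse-Gamma(9, 1251/16)
obs 12: x=5/2 → posterior Inverse-Gamma(19/2, 1413/16)

k = 7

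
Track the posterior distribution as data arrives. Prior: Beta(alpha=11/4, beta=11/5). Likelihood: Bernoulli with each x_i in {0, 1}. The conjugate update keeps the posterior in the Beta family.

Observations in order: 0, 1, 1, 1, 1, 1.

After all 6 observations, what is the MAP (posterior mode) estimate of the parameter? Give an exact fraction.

135/179

obs 1: x=0 → posterior Beta(11/4, 16/5)
obs 2: x=1 → posterior Beta(15/4, 16/5)
obs 3: x=1 → posterior Beta(19/4, 16/5)
obs 4: x=1 → posterior Beta(23/4, 16/5)
obs 5: x=1 → posterior Beta(27/4, 16/5)
obs 6: x=1 → posterior Beta(31/4, 16/5)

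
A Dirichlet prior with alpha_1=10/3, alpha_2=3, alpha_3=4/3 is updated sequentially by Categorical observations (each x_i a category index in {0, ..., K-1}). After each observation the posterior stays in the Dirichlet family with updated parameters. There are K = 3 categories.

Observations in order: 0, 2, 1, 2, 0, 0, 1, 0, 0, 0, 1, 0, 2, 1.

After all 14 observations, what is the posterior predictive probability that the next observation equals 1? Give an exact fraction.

21/65

obs 1: x=0 → posterior Dirichlet(13/3, 3, 4/3)
obs 2: x=2 → posterior Dirichlet(13/3, 3, 7/3)
obs 3: x=1 → posterior Dirichlet(13/3, 4, 7/3)
obs 4: x=2 → posterior Dirichlet(13/3, 4, 10/3)
obs 5: x=0 → posterior Dirichlet(16/3, 4, 10/3)
obs 6: x=0 → posterior Dirichlet(19/3, 4, 10/3)
obs 7: x=1 → posterior Dirichlet(19/3, 5, 10/3)
obs 8: x=0 → posterior Dirichlet(22/3, 5, 10/3)
obs 9: x=0 → posterior Dirichlet(25/3, 5, 10/3)
obs 10: x=0 → posterior Dirichlet(28/3, 5, 10/3)
obs 11: x=1 → posterior Dirichlet(28/3, 6, 10/3)
obs 12: x=0 → posterior Dirichlet(31/3, 6, 10/3)
obs 13: x=2 → posterior Dirichlet(31/3, 6, 13/3)
obs 14: x=1 → posterior Dirichlet(31/3, 7, 13/3)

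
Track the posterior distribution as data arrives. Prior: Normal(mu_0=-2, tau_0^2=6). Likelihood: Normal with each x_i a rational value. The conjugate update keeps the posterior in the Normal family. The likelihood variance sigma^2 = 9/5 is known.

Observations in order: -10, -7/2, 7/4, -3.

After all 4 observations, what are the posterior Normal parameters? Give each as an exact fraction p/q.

mu_0=-307/86, tau_0^2=18/43

obs 1: x=-10 → posterior Normal(-106/13, 18/13)
obs 2: x=-7/2 → posterior Normal(-141/23, 18/23)
obs 3: x=7/4 → posterior Normal(-247/66, 6/11)
obs 4: x=-3 → posterior Normal(-307/86, 18/43)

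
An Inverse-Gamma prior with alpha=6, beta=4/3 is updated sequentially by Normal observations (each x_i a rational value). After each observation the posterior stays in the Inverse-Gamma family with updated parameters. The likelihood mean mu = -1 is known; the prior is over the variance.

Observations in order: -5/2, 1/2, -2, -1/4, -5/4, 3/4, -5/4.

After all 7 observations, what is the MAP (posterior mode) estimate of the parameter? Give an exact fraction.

obs 1: x=-5/2 → posterior Inverse-Gamma(13/2, 59/24)
obs 2: x=1/2 → posterior Inverse-Gamma(7, 43/12)
obs 3: x=-2 → posterior Inverse-Gamma(15/2, 49/12)
obs 4: x=-1/4 → posterior Inverse-Gamma(8, 419/96)
obs 5: x=-5/4 → posterior Inverse-Gamma(17/2, 211/48)
obs 6: x=3/4 → posterior Inverse-Gamma(9, 569/96)
obs 7: x=-5/4 → posterior Inverse-Gamma(19/2, 143/24)

143/252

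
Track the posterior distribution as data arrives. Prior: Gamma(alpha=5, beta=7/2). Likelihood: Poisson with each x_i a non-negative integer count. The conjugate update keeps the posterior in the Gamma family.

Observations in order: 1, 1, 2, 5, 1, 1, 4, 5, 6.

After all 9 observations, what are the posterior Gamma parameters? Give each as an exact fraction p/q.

obs 1: x=1 → posterior Gamma(6, 9/2)
obs 2: x=1 → posterior Gamma(7, 11/2)
obs 3: x=2 → posterior Gamma(9, 13/2)
obs 4: x=5 → posterior Gamma(14, 15/2)
obs 5: x=1 → posterior Gamma(15, 17/2)
obs 6: x=1 → posterior Gamma(16, 19/2)
obs 7: x=4 → posterior Gamma(20, 21/2)
obs 8: x=5 → posterior Gamma(25, 23/2)
obs 9: x=6 → posterior Gamma(31, 25/2)

alpha=31, beta=25/2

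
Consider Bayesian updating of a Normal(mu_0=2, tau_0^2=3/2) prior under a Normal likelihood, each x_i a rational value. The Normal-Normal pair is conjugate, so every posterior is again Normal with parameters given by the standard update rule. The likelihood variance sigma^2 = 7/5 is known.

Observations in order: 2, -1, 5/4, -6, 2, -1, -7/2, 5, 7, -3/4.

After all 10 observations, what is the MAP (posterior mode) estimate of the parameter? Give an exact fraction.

obs 1: x=2 → posterior Normal(2, 21/29)
obs 2: x=-1 → posterior Normal(43/44, 21/44)
obs 3: x=5/4 → posterior Normal(247/236, 21/59)
obs 4: x=-6 → posterior Normal(-113/296, 21/74)
obs 5: x=2 → posterior Normal(7/356, 21/89)
obs 6: x=-1 → posterior Normal(-53/416, 21/104)
obs 7: x=-7/2 → posterior Normal(-263/476, 3/17)
obs 8: x=5 → posterior Normal(37/536, 21/134)
obs 9: x=7 → posterior Normal(457/596, 21/149)
obs 10: x=-3/4 → posterior Normal(103/164, 21/164)

103/164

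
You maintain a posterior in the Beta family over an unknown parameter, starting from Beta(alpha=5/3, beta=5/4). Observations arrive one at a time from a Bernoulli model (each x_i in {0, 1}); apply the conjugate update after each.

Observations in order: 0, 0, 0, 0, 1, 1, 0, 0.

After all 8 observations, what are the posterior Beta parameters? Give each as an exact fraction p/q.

alpha=11/3, beta=29/4

obs 1: x=0 → posterior Beta(5/3, 9/4)
obs 2: x=0 → posterior Beta(5/3, 13/4)
obs 3: x=0 → posterior Beta(5/3, 17/4)
obs 4: x=0 → posterior Beta(5/3, 21/4)
obs 5: x=1 → posterior Beta(8/3, 21/4)
obs 6: x=1 → posterior Beta(11/3, 21/4)
obs 7: x=0 → posterior Beta(11/3, 25/4)
obs 8: x=0 → posterior Beta(11/3, 29/4)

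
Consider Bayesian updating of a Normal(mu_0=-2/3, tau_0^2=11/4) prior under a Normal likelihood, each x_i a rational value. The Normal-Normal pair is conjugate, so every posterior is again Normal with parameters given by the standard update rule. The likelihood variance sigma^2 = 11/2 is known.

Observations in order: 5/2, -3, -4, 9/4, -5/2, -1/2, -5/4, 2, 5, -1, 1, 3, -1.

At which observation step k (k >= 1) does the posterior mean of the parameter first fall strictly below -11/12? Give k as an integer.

k = 3

obs 1: x=5/2 → posterior Normal(7/18, 11/6)
obs 2: x=-3 → posterior Normal(-11/24, 11/8)
obs 3: x=-4 → posterior Normal(-7/6, 11/10)
obs 4: x=9/4 → posterior Normal(-43/72, 11/12)
obs 5: x=-5/2 → posterior Normal(-73/84, 11/14)
obs 6: x=-1/2 → posterior Normal(-79/96, 11/16)
obs 7: x=-5/4 → posterior Normal(-47/54, 11/18)
obs 8: x=2 → posterior Normal(-7/12, 11/20)
obs 9: x=5 → posterior Normal(-5/66, 1/2)
obs 10: x=-1 → posterior Normal(-11/72, 11/24)
obs 11: x=1 → posterior Normal(-5/78, 11/26)
obs 12: x=3 → posterior Normal(13/84, 11/28)
obs 13: x=-1 → posterior Normal(7/90, 11/30)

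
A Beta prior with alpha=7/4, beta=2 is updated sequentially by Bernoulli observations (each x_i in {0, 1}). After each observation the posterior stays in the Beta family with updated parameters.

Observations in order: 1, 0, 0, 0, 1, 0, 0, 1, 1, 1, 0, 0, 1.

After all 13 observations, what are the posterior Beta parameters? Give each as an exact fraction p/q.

obs 1: x=1 → posterior Beta(11/4, 2)
obs 2: x=0 → posterior Beta(11/4, 3)
obs 3: x=0 → posterior Beta(11/4, 4)
obs 4: x=0 → posterior Beta(11/4, 5)
obs 5: x=1 → posterior Beta(15/4, 5)
obs 6: x=0 → posterior Beta(15/4, 6)
obs 7: x=0 → posterior Beta(15/4, 7)
obs 8: x=1 → posterior Beta(19/4, 7)
obs 9: x=1 → posterior Beta(23/4, 7)
obs 10: x=1 → posterior Beta(27/4, 7)
obs 11: x=0 → posterior Beta(27/4, 8)
obs 12: x=0 → posterior Beta(27/4, 9)
obs 13: x=1 → posterior Beta(31/4, 9)

alpha=31/4, beta=9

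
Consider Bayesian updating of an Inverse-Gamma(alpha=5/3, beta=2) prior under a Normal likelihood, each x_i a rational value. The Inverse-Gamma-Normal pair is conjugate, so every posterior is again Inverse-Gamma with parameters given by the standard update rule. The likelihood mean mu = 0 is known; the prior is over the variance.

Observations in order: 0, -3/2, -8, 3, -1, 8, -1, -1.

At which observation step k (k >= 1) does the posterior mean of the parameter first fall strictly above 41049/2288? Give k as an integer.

obs 1: x=0 → posterior Inverse-Gamma(13/6, 2)
obs 2: x=-3/2 → posterior Inverse-Gamma(8/3, 25/8)
obs 3: x=-8 → posterior Inverse-Gamma(19/6, 281/8)
obs 4: x=3 → posterior Inverse-Gamma(11/3, 317/8)
obs 5: x=-1 → posterior Inverse-Gamma(25/6, 321/8)
obs 6: x=8 → posterior Inverse-Gamma(14/3, 577/8)
obs 7: x=-1 → posterior Inverse-Gamma(31/6, 581/8)
obs 8: x=-1 → posterior Inverse-Gamma(17/3, 585/8)

k = 6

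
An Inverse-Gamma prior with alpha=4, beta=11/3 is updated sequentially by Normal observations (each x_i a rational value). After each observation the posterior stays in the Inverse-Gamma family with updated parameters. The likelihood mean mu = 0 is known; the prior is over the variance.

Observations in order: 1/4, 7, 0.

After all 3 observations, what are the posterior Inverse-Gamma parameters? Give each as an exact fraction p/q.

obs 1: x=1/4 → posterior Inverse-Gamma(9/2, 355/96)
obs 2: x=7 → posterior Inverse-Gamma(5, 2707/96)
obs 3: x=0 → posterior Inverse-Gamma(11/2, 2707/96)

alpha=11/2, beta=2707/96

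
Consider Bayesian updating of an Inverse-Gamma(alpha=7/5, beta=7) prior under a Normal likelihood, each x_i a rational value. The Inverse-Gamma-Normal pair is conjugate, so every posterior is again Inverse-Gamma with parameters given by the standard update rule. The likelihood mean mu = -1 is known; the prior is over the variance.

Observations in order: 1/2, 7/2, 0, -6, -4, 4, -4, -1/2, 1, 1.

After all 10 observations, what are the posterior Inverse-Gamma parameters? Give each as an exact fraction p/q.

obs 1: x=1/2 → posterior Inverse-Gamma(19/10, 65/8)
obs 2: x=7/2 → posterior Inverse-Gamma(12/5, 73/4)
obs 3: x=0 → posterior Inverse-Gamma(29/10, 75/4)
obs 4: x=-6 → posterior Inverse-Gamma(17/5, 125/4)
obs 5: x=-4 → posterior Inverse-Gamma(39/10, 143/4)
obs 6: x=4 → posterior Inverse-Gamma(22/5, 193/4)
obs 7: x=-4 → posterior Inverse-Gamma(49/10, 211/4)
obs 8: x=-1/2 → posterior Inverse-Gamma(27/5, 423/8)
obs 9: x=1 → posterior Inverse-Gamma(59/10, 439/8)
obs 10: x=1 → posterior Inverse-Gamma(32/5, 455/8)

alpha=32/5, beta=455/8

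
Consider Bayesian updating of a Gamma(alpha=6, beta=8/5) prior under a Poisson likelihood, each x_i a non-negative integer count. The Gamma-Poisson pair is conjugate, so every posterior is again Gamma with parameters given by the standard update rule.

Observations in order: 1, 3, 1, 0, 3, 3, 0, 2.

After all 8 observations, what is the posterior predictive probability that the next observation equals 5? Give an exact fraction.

obs 1: x=1 → posterior Gamma(7, 13/5)
obs 2: x=3 → posterior Gamma(10, 18/5)
obs 3: x=1 → posterior Gamma(11, 23/5)
obs 4: x=0 → posterior Gamma(11, 28/5)
obs 5: x=3 → posterior Gamma(14, 33/5)
obs 6: x=3 → posterior Gamma(17, 38/5)
obs 7: x=0 → posterior Gamma(17, 43/5)
obs 8: x=2 → posterior Gamma(19, 48/5)

9234336451694487757939741250971238400000/241335311011519234780052665404754645838881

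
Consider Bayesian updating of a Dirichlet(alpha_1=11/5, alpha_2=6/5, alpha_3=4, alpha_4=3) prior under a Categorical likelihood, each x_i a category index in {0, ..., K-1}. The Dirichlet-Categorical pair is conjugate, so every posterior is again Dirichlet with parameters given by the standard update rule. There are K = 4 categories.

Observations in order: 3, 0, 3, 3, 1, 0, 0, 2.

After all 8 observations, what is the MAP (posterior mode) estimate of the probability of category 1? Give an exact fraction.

obs 1: x=3 → posterior Dirichlet(11/5, 6/5, 4, 4)
obs 2: x=0 → posterior Dirichlet(16/5, 6/5, 4, 4)
obs 3: x=3 → posterior Dirichlet(16/5, 6/5, 4, 5)
obs 4: x=3 → posterior Dirichlet(16/5, 6/5, 4, 6)
obs 5: x=1 → posterior Dirichlet(16/5, 11/5, 4, 6)
obs 6: x=0 → posterior Dirichlet(21/5, 11/5, 4, 6)
obs 7: x=0 → posterior Dirichlet(26/5, 11/5, 4, 6)
obs 8: x=2 → posterior Dirichlet(26/5, 11/5, 5, 6)

1/12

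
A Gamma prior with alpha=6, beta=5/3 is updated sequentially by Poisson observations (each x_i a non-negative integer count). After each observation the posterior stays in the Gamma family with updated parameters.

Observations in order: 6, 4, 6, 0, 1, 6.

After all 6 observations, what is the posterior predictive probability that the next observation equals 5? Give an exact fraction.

obs 1: x=6 → posterior Gamma(12, 8/3)
obs 2: x=4 → posterior Gamma(16, 11/3)
obs 3: x=6 → posterior Gamma(22, 14/3)
obs 4: x=0 → posterior Gamma(22, 17/3)
obs 5: x=1 → posterior Gamma(23, 20/3)
obs 6: x=6 → posterior Gamma(29, 23/3)

22283692133811402578401272713248094174815631103/160695547639187256399890950453723525207788879872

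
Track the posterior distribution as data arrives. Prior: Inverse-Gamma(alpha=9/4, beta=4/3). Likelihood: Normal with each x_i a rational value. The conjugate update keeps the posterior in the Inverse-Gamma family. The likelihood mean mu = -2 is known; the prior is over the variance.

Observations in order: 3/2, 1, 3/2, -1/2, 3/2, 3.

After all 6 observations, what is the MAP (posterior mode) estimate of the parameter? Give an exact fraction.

obs 1: x=3/2 → posterior Inverse-Gamma(11/4, 179/24)
obs 2: x=1 → posterior Inverse-Gamma(13/4, 287/24)
obs 3: x=3/2 → posterior Inverse-Gamma(15/4, 217/12)
obs 4: x=-1/2 → posterior Inverse-Gamma(17/4, 461/24)
obs 5: x=3/2 → posterior Inverse-Gamma(19/4, 76/3)
obs 6: x=3 → posterior Inverse-Gamma(21/4, 227/6)

454/75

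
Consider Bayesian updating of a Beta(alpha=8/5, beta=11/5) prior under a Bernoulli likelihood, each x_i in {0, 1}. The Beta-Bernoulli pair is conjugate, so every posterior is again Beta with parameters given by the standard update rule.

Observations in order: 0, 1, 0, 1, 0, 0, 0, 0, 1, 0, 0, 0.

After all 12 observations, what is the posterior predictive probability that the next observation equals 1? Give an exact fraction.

23/79

obs 1: x=0 → posterior Beta(8/5, 16/5)
obs 2: x=1 → posterior Beta(13/5, 16/5)
obs 3: x=0 → posterior Beta(13/5, 21/5)
obs 4: x=1 → posterior Beta(18/5, 21/5)
obs 5: x=0 → posterior Beta(18/5, 26/5)
obs 6: x=0 → posterior Beta(18/5, 31/5)
obs 7: x=0 → posterior Beta(18/5, 36/5)
obs 8: x=0 → posterior Beta(18/5, 41/5)
obs 9: x=1 → posterior Beta(23/5, 41/5)
obs 10: x=0 → posterior Beta(23/5, 46/5)
obs 11: x=0 → posterior Beta(23/5, 51/5)
obs 12: x=0 → posterior Beta(23/5, 56/5)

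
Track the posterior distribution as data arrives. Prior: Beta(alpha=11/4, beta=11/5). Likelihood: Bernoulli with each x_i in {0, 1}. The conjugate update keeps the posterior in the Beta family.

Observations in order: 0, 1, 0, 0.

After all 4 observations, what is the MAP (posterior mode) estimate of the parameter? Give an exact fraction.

obs 1: x=0 → posterior Beta(11/4, 16/5)
obs 2: x=1 → posterior Beta(15/4, 16/5)
obs 3: x=0 → posterior Beta(15/4, 21/5)
obs 4: x=0 → posterior Beta(15/4, 26/5)

55/139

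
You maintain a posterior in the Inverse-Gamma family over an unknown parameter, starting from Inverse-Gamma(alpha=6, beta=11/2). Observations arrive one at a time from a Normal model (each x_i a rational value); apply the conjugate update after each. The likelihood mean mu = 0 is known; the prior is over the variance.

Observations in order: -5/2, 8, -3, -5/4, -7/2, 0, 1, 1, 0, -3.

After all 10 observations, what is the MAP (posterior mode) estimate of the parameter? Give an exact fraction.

obs 1: x=-5/2 → posterior Inverse-Gamma(13/2, 69/8)
obs 2: x=8 → posterior Inverse-Gamma(7, 325/8)
obs 3: x=-3 → posterior Inverse-Gamma(15/2, 361/8)
obs 4: x=-5/4 → posterior Inverse-Gamma(8, 1469/32)
obs 5: x=-7/2 → posterior Inverse-Gamma(17/2, 1665/32)
obs 6: x=0 → posterior Inverse-Gamma(9, 1665/32)
obs 7: x=1 → posterior Inverse-Gamma(19/2, 1681/32)
obs 8: x=1 → posterior Inverse-Gamma(10, 1697/32)
obs 9: x=0 → posterior Inverse-Gamma(21/2, 1697/32)
obs 10: x=-3 → posterior Inverse-Gamma(11, 1841/32)

1841/384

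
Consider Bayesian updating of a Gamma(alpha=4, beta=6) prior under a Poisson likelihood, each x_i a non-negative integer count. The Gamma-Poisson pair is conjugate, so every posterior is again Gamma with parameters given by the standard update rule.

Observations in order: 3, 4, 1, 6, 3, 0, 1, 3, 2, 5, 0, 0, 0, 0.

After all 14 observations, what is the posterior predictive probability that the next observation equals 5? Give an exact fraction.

obs 1: x=3 → posterior Gamma(7, 7)
obs 2: x=4 → posterior Gamma(11, 8)
obs 3: x=1 → posterior Gamma(12, 9)
obs 4: x=6 → posterior Gamma(18, 10)
obs 5: x=3 → posterior Gamma(21, 11)
obs 6: x=0 → posterior Gamma(21, 12)
obs 7: x=1 → posterior Gamma(22, 13)
obs 8: x=3 → posterior Gamma(25, 14)
obs 9: x=2 → posterior Gamma(27, 15)
obs 10: x=5 → posterior Gamma(32, 16)
obs 11: x=0 → posterior Gamma(32, 17)
obs 12: x=0 → posterior Gamma(32, 18)
obs 13: x=0 → posterior Gamma(32, 19)
obs 14: x=0 → posterior Gamma(32, 20)

2570108429926400000000000000000000000000000000/132670191405035893140686295200278687069648190907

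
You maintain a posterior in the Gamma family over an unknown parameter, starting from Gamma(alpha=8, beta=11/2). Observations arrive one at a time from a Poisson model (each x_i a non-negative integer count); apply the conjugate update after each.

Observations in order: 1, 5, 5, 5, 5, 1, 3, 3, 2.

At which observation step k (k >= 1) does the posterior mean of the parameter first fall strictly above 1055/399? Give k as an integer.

k = 5

obs 1: x=1 → posterior Gamma(9, 13/2)
obs 2: x=5 → posterior Gamma(14, 15/2)
obs 3: x=5 → posterior Gamma(19, 17/2)
obs 4: x=5 → posterior Gamma(24, 19/2)
obs 5: x=5 → posterior Gamma(29, 21/2)
obs 6: x=1 → posterior Gamma(30, 23/2)
obs 7: x=3 → posterior Gamma(33, 25/2)
obs 8: x=3 → posterior Gamma(36, 27/2)
obs 9: x=2 → posterior Gamma(38, 29/2)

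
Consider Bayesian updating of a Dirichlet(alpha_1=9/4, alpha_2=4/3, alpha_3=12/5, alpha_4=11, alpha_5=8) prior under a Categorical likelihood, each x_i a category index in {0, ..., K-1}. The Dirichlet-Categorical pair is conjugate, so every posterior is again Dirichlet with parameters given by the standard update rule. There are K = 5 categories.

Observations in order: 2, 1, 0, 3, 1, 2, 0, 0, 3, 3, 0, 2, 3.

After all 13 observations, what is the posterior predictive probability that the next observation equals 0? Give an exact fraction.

375/2279

obs 1: x=2 → posterior Dirichlet(9/4, 4/3, 17/5, 11, 8)
obs 2: x=1 → posterior Dirichlet(9/4, 7/3, 17/5, 11, 8)
obs 3: x=0 → posterior Dirichlet(13/4, 7/3, 17/5, 11, 8)
obs 4: x=3 → posterior Dirichlet(13/4, 7/3, 17/5, 12, 8)
obs 5: x=1 → posterior Dirichlet(13/4, 10/3, 17/5, 12, 8)
obs 6: x=2 → posterior Dirichlet(13/4, 10/3, 22/5, 12, 8)
obs 7: x=0 → posterior Dirichlet(17/4, 10/3, 22/5, 12, 8)
obs 8: x=0 → posterior Dirichlet(21/4, 10/3, 22/5, 12, 8)
obs 9: x=3 → posterior Dirichlet(21/4, 10/3, 22/5, 13, 8)
obs 10: x=3 → posterior Dirichlet(21/4, 10/3, 22/5, 14, 8)
obs 11: x=0 → posterior Dirichlet(25/4, 10/3, 22/5, 14, 8)
obs 12: x=2 → posterior Dirichlet(25/4, 10/3, 27/5, 14, 8)
obs 13: x=3 → posterior Dirichlet(25/4, 10/3, 27/5, 15, 8)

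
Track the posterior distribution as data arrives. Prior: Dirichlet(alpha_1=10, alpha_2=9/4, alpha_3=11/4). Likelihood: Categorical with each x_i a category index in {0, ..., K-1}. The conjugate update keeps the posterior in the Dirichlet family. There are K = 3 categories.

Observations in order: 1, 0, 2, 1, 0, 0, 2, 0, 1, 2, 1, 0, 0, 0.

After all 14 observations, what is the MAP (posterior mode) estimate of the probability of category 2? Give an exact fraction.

obs 1: x=1 → posterior Dirichlet(10, 13/4, 11/4)
obs 2: x=0 → posterior Dirichlet(11, 13/4, 11/4)
obs 3: x=2 → posterior Dirichlet(11, 13/4, 15/4)
obs 4: x=1 → posterior Dirichlet(11, 17/4, 15/4)
obs 5: x=0 → posterior Dirichlet(12, 17/4, 15/4)
obs 6: x=0 → posterior Dirichlet(13, 17/4, 15/4)
obs 7: x=2 → posterior Dirichlet(13, 17/4, 19/4)
obs 8: x=0 → posterior Dirichlet(14, 17/4, 19/4)
obs 9: x=1 → posterior Dirichlet(14, 21/4, 19/4)
obs 10: x=2 → posterior Dirichlet(14, 21/4, 23/4)
obs 11: x=1 → posterior Dirichlet(14, 25/4, 23/4)
obs 12: x=0 → posterior Dirichlet(15, 25/4, 23/4)
obs 13: x=0 → posterior Dirichlet(16, 25/4, 23/4)
obs 14: x=0 → posterior Dirichlet(17, 25/4, 23/4)

19/104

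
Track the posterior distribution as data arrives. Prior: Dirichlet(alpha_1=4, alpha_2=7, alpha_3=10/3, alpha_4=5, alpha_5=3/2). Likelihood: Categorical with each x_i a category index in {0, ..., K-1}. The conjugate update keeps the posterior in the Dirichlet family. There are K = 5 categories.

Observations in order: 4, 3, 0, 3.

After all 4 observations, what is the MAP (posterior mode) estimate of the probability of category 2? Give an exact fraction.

2/17

obs 1: x=4 → posterior Dirichlet(4, 7, 10/3, 5, 5/2)
obs 2: x=3 → posterior Dirichlet(4, 7, 10/3, 6, 5/2)
obs 3: x=0 → posterior Dirichlet(5, 7, 10/3, 6, 5/2)
obs 4: x=3 → posterior Dirichlet(5, 7, 10/3, 7, 5/2)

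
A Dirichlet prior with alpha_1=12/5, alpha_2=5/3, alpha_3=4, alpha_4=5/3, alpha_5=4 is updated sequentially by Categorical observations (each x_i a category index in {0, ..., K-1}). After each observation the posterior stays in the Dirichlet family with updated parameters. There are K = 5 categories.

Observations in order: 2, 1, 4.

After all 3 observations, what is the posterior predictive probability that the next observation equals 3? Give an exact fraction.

25/251

obs 1: x=2 → posterior Dirichlet(12/5, 5/3, 5, 5/3, 4)
obs 2: x=1 → posterior Dirichlet(12/5, 8/3, 5, 5/3, 4)
obs 3: x=4 → posterior Dirichlet(12/5, 8/3, 5, 5/3, 5)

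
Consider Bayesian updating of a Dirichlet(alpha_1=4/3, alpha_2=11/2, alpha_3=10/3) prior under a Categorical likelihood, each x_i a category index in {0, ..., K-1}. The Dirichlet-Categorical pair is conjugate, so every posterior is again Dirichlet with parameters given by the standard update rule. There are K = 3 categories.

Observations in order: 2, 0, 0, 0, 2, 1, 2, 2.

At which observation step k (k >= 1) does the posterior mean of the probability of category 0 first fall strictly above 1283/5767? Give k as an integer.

k = 3

obs 1: x=2 → posterior Dirichlet(4/3, 11/2, 13/3)
obs 2: x=0 → posterior Dirichlet(7/3, 11/2, 13/3)
obs 3: x=0 → posterior Dirichlet(10/3, 11/2, 13/3)
obs 4: x=0 → posterior Dirichlet(13/3, 11/2, 13/3)
obs 5: x=2 → posterior Dirichlet(13/3, 11/2, 16/3)
obs 6: x=1 → posterior Dirichlet(13/3, 13/2, 16/3)
obs 7: x=2 → posterior Dirichlet(13/3, 13/2, 19/3)
obs 8: x=2 → posterior Dirichlet(13/3, 13/2, 22/3)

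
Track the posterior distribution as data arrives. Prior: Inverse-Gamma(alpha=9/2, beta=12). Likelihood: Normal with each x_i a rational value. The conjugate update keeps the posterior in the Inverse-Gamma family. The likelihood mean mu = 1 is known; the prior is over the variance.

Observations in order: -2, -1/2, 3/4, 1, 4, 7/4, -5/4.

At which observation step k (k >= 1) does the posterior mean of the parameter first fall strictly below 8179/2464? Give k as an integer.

k = 4

obs 1: x=-2 → posterior Inverse-Gamma(5, 33/2)
obs 2: x=-1/2 → posterior Inverse-Gamma(11/2, 141/8)
obs 3: x=3/4 → posterior Inverse-Gamma(6, 565/32)
obs 4: x=1 → posterior Inverse-Gamma(13/2, 565/32)
obs 5: x=4 → posterior Inverse-Gamma(7, 709/32)
obs 6: x=7/4 → posterior Inverse-Gamma(15/2, 359/16)
obs 7: x=-5/4 → posterior Inverse-Gamma(8, 799/32)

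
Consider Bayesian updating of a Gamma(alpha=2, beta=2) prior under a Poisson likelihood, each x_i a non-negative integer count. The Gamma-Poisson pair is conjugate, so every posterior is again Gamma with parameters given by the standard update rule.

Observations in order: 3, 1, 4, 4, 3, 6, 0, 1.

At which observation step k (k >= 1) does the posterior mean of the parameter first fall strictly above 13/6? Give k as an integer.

k = 4

obs 1: x=3 → posterior Gamma(5, 3)
obs 2: x=1 → posterior Gamma(6, 4)
obs 3: x=4 → posterior Gamma(10, 5)
obs 4: x=4 → posterior Gamma(14, 6)
obs 5: x=3 → posterior Gamma(17, 7)
obs 6: x=6 → posterior Gamma(23, 8)
obs 7: x=0 → posterior Gamma(23, 9)
obs 8: x=1 → posterior Gamma(24, 10)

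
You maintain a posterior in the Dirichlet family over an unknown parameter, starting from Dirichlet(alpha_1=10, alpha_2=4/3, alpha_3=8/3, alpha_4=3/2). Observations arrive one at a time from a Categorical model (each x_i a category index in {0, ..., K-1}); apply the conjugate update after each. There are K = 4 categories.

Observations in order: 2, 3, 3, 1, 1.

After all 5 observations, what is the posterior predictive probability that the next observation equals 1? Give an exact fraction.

20/123

obs 1: x=2 → posterior Dirichlet(10, 4/3, 11/3, 3/2)
obs 2: x=3 → posterior Dirichlet(10, 4/3, 11/3, 5/2)
obs 3: x=3 → posterior Dirichlet(10, 4/3, 11/3, 7/2)
obs 4: x=1 → posterior Dirichlet(10, 7/3, 11/3, 7/2)
obs 5: x=1 → posterior Dirichlet(10, 10/3, 11/3, 7/2)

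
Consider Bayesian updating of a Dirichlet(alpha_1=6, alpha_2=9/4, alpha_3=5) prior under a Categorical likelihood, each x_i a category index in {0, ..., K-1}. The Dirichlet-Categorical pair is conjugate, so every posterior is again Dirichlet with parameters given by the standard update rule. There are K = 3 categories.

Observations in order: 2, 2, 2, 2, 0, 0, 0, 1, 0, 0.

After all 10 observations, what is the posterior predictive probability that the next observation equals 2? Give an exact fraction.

12/31

obs 1: x=2 → posterior Dirichlet(6, 9/4, 6)
obs 2: x=2 → posterior Dirichlet(6, 9/4, 7)
obs 3: x=2 → posterior Dirichlet(6, 9/4, 8)
obs 4: x=2 → posterior Dirichlet(6, 9/4, 9)
obs 5: x=0 → posterior Dirichlet(7, 9/4, 9)
obs 6: x=0 → posterior Dirichlet(8, 9/4, 9)
obs 7: x=0 → posterior Dirichlet(9, 9/4, 9)
obs 8: x=1 → posterior Dirichlet(9, 13/4, 9)
obs 9: x=0 → posterior Dirichlet(10, 13/4, 9)
obs 10: x=0 → posterior Dirichlet(11, 13/4, 9)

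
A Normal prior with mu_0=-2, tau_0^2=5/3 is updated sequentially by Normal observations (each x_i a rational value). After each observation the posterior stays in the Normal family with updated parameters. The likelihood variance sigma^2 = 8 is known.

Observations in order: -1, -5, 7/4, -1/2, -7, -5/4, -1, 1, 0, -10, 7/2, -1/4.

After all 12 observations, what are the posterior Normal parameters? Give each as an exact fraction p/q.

mu_0=-587/336, tau_0^2=10/21

obs 1: x=-1 → posterior Normal(-53/29, 40/29)
obs 2: x=-5 → posterior Normal(-39/17, 20/17)
obs 3: x=7/4 → posterior Normal(-277/156, 40/39)
obs 4: x=-1/2 → posterior Normal(-287/176, 10/11)
obs 5: x=-7 → posterior Normal(-61/28, 40/49)
obs 6: x=-5/4 → posterior Normal(-113/54, 20/27)
obs 7: x=-1 → posterior Normal(-2, 40/59)
obs 8: x=1 → posterior Normal(-113/64, 5/8)
obs 9: x=0 → posterior Normal(-113/69, 40/69)
obs 10: x=-10 → posterior Normal(-163/74, 20/37)
obs 11: x=7/2 → posterior Normal(-291/158, 40/79)
obs 12: x=-1/4 → posterior Normal(-587/336, 10/21)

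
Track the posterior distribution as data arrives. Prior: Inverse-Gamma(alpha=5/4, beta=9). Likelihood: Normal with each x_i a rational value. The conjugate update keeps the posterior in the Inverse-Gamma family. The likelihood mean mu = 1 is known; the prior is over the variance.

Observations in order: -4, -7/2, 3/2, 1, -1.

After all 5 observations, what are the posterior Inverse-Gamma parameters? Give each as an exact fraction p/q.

alpha=15/4, beta=135/4

obs 1: x=-4 → posterior Inverse-Gamma(7/4, 43/2)
obs 2: x=-7/2 → posterior Inverse-Gamma(9/4, 253/8)
obs 3: x=3/2 → posterior Inverse-Gamma(11/4, 127/4)
obs 4: x=1 → posterior Inverse-Gamma(13/4, 127/4)
obs 5: x=-1 → posterior Inverse-Gamma(15/4, 135/4)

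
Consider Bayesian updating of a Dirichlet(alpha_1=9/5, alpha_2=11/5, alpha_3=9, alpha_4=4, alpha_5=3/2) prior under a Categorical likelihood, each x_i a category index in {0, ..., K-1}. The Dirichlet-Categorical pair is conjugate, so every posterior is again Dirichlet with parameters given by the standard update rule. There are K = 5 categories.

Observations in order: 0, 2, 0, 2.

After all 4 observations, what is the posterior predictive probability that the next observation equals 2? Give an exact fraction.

22/45

obs 1: x=0 → posterior Dirichlet(14/5, 11/5, 9, 4, 3/2)
obs 2: x=2 → posterior Dirichlet(14/5, 11/5, 10, 4, 3/2)
obs 3: x=0 → posterior Dirichlet(19/5, 11/5, 10, 4, 3/2)
obs 4: x=2 → posterior Dirichlet(19/5, 11/5, 11, 4, 3/2)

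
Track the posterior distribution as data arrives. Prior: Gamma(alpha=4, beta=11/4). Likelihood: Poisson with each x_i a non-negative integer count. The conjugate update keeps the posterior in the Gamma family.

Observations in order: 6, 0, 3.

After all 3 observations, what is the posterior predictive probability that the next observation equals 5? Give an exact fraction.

obs 1: x=6 → posterior Gamma(10, 15/4)
obs 2: x=0 → posterior Gamma(10, 19/4)
obs 3: x=3 → posterior Gamma(13, 23/4)

3193832455846768809988096/58149737003040059690390169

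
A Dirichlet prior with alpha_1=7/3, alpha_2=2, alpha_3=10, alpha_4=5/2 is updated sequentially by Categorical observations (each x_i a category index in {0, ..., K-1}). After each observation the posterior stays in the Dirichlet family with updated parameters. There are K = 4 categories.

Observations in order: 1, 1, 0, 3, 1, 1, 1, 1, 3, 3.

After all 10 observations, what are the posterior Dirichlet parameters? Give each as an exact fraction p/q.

obs 1: x=1 → posterior Dirichlet(7/3, 3, 10, 5/2)
obs 2: x=1 → posterior Dirichlet(7/3, 4, 10, 5/2)
obs 3: x=0 → posterior Dirichlet(10/3, 4, 10, 5/2)
obs 4: x=3 → posterior Dirichlet(10/3, 4, 10, 7/2)
obs 5: x=1 → posterior Dirichlet(10/3, 5, 10, 7/2)
obs 6: x=1 → posterior Dirichlet(10/3, 6, 10, 7/2)
obs 7: x=1 → posterior Dirichlet(10/3, 7, 10, 7/2)
obs 8: x=1 → posterior Dirichlet(10/3, 8, 10, 7/2)
obs 9: x=3 → posterior Dirichlet(10/3, 8, 10, 9/2)
obs 10: x=3 → posterior Dirichlet(10/3, 8, 10, 11/2)

alpha_1=10/3, alpha_2=8, alpha_3=10, alpha_4=11/2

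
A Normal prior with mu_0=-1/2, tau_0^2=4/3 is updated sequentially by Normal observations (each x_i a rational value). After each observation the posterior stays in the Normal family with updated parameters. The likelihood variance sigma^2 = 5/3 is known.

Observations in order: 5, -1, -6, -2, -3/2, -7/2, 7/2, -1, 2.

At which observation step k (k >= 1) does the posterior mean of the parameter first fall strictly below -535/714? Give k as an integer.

obs 1: x=5 → posterior Normal(35/18, 20/27)
obs 2: x=-1 → posterior Normal(27/26, 20/39)
obs 3: x=-6 → posterior Normal(-21/34, 20/51)
obs 4: x=-2 → posterior Normal(-37/42, 20/63)
obs 5: x=-3/2 → posterior Normal(-49/50, 4/15)
obs 6: x=-7/2 → posterior Normal(-77/58, 20/87)
obs 7: x=7/2 → posterior Normal(-49/66, 20/99)
obs 8: x=-1 → posterior Normal(-57/74, 20/111)
obs 9: x=2 → posterior Normal(-1/2, 20/123)

k = 4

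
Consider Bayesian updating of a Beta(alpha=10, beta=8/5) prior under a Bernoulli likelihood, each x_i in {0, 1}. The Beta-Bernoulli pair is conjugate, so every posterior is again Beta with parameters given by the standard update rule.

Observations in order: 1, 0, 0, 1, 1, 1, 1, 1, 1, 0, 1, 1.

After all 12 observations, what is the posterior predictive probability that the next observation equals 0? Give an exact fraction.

23/118

obs 1: x=1 → posterior Beta(11, 8/5)
obs 2: x=0 → posterior Beta(11, 13/5)
obs 3: x=0 → posterior Beta(11, 18/5)
obs 4: x=1 → posterior Beta(12, 18/5)
obs 5: x=1 → posterior Beta(13, 18/5)
obs 6: x=1 → posterior Beta(14, 18/5)
obs 7: x=1 → posterior Beta(15, 18/5)
obs 8: x=1 → posterior Beta(16, 18/5)
obs 9: x=1 → posterior Beta(17, 18/5)
obs 10: x=0 → posterior Beta(17, 23/5)
obs 11: x=1 → posterior Beta(18, 23/5)
obs 12: x=1 → posterior Beta(19, 23/5)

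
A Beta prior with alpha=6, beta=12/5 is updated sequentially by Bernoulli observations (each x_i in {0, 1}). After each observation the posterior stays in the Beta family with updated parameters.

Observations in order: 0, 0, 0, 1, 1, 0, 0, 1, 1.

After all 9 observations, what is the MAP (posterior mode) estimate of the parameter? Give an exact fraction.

obs 1: x=0 → posterior Beta(6, 17/5)
obs 2: x=0 → posterior Beta(6, 22/5)
obs 3: x=0 → posterior Beta(6, 27/5)
obs 4: x=1 → posterior Beta(7, 27/5)
obs 5: x=1 → posterior Beta(8, 27/5)
obs 6: x=0 → posterior Beta(8, 32/5)
obs 7: x=0 → posterior Beta(8, 37/5)
obs 8: x=1 → posterior Beta(9, 37/5)
obs 9: x=1 → posterior Beta(10, 37/5)

45/77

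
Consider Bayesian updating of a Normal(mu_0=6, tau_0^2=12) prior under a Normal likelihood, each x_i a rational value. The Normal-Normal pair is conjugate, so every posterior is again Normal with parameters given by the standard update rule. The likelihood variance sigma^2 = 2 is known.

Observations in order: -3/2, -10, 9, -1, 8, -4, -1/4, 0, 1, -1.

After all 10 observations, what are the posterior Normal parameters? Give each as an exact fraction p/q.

mu_0=15/122, tau_0^2=12/61

obs 1: x=-3/2 → posterior Normal(-3/7, 12/7)
obs 2: x=-10 → posterior Normal(-63/13, 12/13)
obs 3: x=9 → posterior Normal(-9/19, 12/19)
obs 4: x=-1 → posterior Normal(-3/5, 12/25)
obs 5: x=8 → posterior Normal(33/31, 12/31)
obs 6: x=-4 → posterior Normal(9/37, 12/37)
obs 7: x=-1/4 → posterior Normal(15/86, 12/43)
obs 8: x=0 → posterior Normal(15/98, 12/49)
obs 9: x=1 → posterior Normal(27/110, 12/55)
obs 10: x=-1 → posterior Normal(15/122, 12/61)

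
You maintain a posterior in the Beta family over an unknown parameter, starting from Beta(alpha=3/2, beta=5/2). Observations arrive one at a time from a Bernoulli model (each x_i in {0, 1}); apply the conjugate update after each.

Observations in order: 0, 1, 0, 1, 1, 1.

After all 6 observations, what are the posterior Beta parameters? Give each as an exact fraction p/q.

alpha=11/2, beta=9/2

obs 1: x=0 → posterior Beta(3/2, 7/2)
obs 2: x=1 → posterior Beta(5/2, 7/2)
obs 3: x=0 → posterior Beta(5/2, 9/2)
obs 4: x=1 → posterior Beta(7/2, 9/2)
obs 5: x=1 → posterior Beta(9/2, 9/2)
obs 6: x=1 → posterior Beta(11/2, 9/2)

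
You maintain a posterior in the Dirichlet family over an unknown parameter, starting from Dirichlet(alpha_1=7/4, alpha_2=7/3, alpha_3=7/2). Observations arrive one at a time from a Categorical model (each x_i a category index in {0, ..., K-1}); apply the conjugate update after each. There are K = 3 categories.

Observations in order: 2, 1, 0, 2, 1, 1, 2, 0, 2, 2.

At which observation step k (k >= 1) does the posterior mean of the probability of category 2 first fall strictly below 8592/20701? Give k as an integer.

obs 1: x=2 → posterior Dirichlet(7/4, 7/3, 9/2)
obs 2: x=1 → posterior Dirichlet(7/4, 10/3, 9/2)
obs 3: x=0 → posterior Dirichlet(11/4, 10/3, 9/2)
obs 4: x=2 → posterior Dirichlet(11/4, 10/3, 11/2)
obs 5: x=1 → posterior Dirichlet(11/4, 13/3, 11/2)
obs 6: x=1 → posterior Dirichlet(11/4, 16/3, 11/2)
obs 7: x=2 → posterior Dirichlet(11/4, 16/3, 13/2)
obs 8: x=0 → posterior Dirichlet(15/4, 16/3, 13/2)
obs 9: x=2 → posterior Dirichlet(15/4, 16/3, 15/2)
obs 10: x=2 → posterior Dirichlet(15/4, 16/3, 17/2)

k = 6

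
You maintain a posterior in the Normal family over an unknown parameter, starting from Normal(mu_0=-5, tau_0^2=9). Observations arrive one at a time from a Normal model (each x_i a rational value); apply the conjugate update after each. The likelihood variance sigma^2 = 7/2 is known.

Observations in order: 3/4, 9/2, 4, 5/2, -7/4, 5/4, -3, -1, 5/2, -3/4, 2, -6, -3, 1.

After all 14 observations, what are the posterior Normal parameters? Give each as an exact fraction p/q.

mu_0=19/259, tau_0^2=9/37

obs 1: x=3/4 → posterior Normal(-43/50, 63/25)
obs 2: x=9/2 → posterior Normal(119/86, 63/43)
obs 3: x=4 → posterior Normal(263/122, 63/61)
obs 4: x=5/2 → posterior Normal(353/158, 63/79)
obs 5: x=-7/4 → posterior Normal(145/97, 63/97)
obs 6: x=5/4 → posterior Normal(67/46, 63/115)
obs 7: x=-3 → posterior Normal(227/266, 9/19)
obs 8: x=-1 → posterior Normal(191/302, 63/151)
obs 9: x=5/2 → posterior Normal(281/338, 63/169)
obs 10: x=-3/4 → posterior Normal(127/187, 63/187)
obs 11: x=2 → posterior Normal(163/205, 63/205)
obs 12: x=-6 → posterior Normal(55/223, 63/223)
obs 13: x=-3 → posterior Normal(1/241, 63/241)
obs 14: x=1 → posterior Normal(19/259, 9/37)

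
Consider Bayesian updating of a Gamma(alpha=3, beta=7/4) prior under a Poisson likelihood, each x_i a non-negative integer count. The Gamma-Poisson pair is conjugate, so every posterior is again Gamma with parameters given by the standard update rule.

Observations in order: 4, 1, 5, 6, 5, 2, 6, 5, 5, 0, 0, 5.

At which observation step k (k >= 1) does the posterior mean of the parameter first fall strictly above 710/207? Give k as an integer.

obs 1: x=4 → posterior Gamma(7, 11/4)
obs 2: x=1 → posterior Gamma(8, 15/4)
obs 3: x=5 → posterior Gamma(13, 19/4)
obs 4: x=6 → posterior Gamma(19, 23/4)
obs 5: x=5 → posterior Gamma(24, 27/4)
obs 6: x=2 → posterior Gamma(26, 31/4)
obs 7: x=6 → posterior Gamma(32, 35/4)
obs 8: x=5 → posterior Gamma(37, 39/4)
obs 9: x=5 → posterior Gamma(42, 43/4)
obs 10: x=0 → posterior Gamma(42, 47/4)
obs 11: x=0 → posterior Gamma(42, 51/4)
obs 12: x=5 → posterior Gamma(47, 55/4)

k = 5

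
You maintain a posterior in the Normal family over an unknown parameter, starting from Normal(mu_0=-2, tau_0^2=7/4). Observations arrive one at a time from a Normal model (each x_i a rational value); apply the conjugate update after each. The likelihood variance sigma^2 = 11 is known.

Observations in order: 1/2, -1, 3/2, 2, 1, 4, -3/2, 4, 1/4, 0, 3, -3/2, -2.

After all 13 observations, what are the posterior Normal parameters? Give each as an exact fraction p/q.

obs 1: x=1/2 → posterior Normal(-169/102, 77/51)
obs 2: x=-1 → posterior Normal(-183/116, 77/58)
obs 3: x=3/2 → posterior Normal(-81/65, 77/65)
obs 4: x=2 → posterior Normal(-67/72, 77/72)
obs 5: x=1 → posterior Normal(-60/79, 77/79)
obs 6: x=4 → posterior Normal(-16/43, 77/86)
obs 7: x=-3/2 → posterior Normal(-85/186, 77/93)
obs 8: x=4 → posterior Normal(-29/200, 77/100)
obs 9: x=1/4 → posterior Normal(-51/428, 77/107)
obs 10: x=0 → posterior Normal(-17/152, 77/114)
obs 11: x=3 → posterior Normal(3/44, 7/11)
obs 12: x=-3/2 → posterior Normal(-9/512, 77/128)
obs 13: x=-2 → posterior Normal(-13/108, 77/135)

mu_0=-13/108, tau_0^2=77/135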